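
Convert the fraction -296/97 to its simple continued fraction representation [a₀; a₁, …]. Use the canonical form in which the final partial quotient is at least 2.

[-4; 1, 18, 2, 2]

Apply division with remainder until the remainder is 0:
⌊-296/97⌋ = -4, remainder 92
⌊97/92⌋ = 1, remainder 5
⌊92/5⌋ = 18, remainder 2
⌊5/2⌋ = 2, remainder 1
⌊2/1⌋ = 2, remainder 0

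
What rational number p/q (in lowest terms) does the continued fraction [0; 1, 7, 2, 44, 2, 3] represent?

a_0 = 0: 0/1
a_1 = 1: 1/1
a_2 = 7: 7/8
a_3 = 2: 15/17
a_4 = 44: 667/756
a_5 = 2: 1349/1529
a_6 = 3: 4714/5343

4714/5343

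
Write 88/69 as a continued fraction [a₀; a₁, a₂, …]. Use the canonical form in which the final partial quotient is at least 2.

88 = 1·69 + 19, so a_0 = 1
69 = 3·19 + 12, so a_1 = 3
19 = 1·12 + 7, so a_2 = 1
12 = 1·7 + 5, so a_3 = 1
7 = 1·5 + 2, so a_4 = 1
5 = 2·2 + 1, so a_5 = 2
2 = 2·1 + 0, so a_6 = 2

[1; 3, 1, 1, 1, 2, 2]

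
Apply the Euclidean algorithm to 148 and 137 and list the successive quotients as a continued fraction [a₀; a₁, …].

Repeatedly divide and take the remainder:
148 = 1·137 + 11, so a_0 = 1
137 = 12·11 + 5, so a_1 = 12
11 = 2·5 + 1, so a_2 = 2
5 = 5·1 + 0, so a_3 = 5

[1; 12, 2, 5]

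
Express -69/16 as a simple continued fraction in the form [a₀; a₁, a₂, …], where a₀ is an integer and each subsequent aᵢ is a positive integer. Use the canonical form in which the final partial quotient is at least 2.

-69 = -5·16 + 11, so a_0 = -5
16 = 1·11 + 5, so a_1 = 1
11 = 2·5 + 1, so a_2 = 2
5 = 5·1 + 0, so a_3 = 5

[-5; 1, 2, 5]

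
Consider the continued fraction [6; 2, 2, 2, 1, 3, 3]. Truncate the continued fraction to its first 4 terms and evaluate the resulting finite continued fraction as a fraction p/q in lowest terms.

Start with 2.
2 + 1/(2/1) = 2 + 1/2 = 5/2
2 + 1/(5/2) = 2 + 2/5 = 12/5
6 + 1/(12/5) = 6 + 5/12 = 77/12

77/12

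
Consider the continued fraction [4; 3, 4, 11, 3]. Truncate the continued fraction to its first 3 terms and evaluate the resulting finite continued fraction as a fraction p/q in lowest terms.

56/13

Start with 4.
3 + 1/(4/1) = 3 + 1/4 = 13/4
4 + 1/(13/4) = 4 + 4/13 = 56/13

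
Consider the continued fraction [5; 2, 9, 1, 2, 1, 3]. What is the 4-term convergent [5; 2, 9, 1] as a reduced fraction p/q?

Start with 1.
9 + 1/(1/1) = 9 + 1/1 = 10/1
2 + 1/(10/1) = 2 + 1/10 = 21/10
5 + 1/(21/10) = 5 + 10/21 = 115/21

115/21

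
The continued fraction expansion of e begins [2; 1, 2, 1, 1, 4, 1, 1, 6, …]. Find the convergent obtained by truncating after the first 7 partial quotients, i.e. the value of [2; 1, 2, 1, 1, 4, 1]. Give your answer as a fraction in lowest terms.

106/39

Compute successive convergents:
a_0 = 2: 2/1
a_1 = 1: 3/1
a_2 = 2: 8/3
a_3 = 1: 11/4
a_4 = 1: 19/7
a_5 = 4: 87/32
a_6 = 1: 106/39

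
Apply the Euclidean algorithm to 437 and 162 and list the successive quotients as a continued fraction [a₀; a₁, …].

437 ÷ 162 → quotient 2, remainder 113
162 ÷ 113 → quotient 1, remainder 49
113 ÷ 49 → quotient 2, remainder 15
49 ÷ 15 → quotient 3, remainder 4
15 ÷ 4 → quotient 3, remainder 3
4 ÷ 3 → quotient 1, remainder 1
3 ÷ 1 → quotient 3, remainder 0

[2; 1, 2, 3, 3, 1, 3]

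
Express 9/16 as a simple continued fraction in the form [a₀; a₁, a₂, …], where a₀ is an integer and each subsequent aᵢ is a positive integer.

[0; 1, 1, 3, 2]

⌊9/16⌋ = 0, remainder 9
⌊16/9⌋ = 1, remainder 7
⌊9/7⌋ = 1, remainder 2
⌊7/2⌋ = 3, remainder 1
⌊2/1⌋ = 2, remainder 0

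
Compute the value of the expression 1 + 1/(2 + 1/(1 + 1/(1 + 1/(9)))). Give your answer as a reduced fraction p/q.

67/48

Compute successive convergents:
a_0 = 1: 1/1
a_1 = 2: 3/2
a_2 = 1: 4/3
a_3 = 1: 7/5
a_4 = 9: 67/48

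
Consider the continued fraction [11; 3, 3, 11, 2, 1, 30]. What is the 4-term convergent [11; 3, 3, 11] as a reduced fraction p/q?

Start with 11.
3 + 1/(11/1) = 3 + 1/11 = 34/11
3 + 1/(34/11) = 3 + 11/34 = 113/34
11 + 1/(113/34) = 11 + 34/113 = 1277/113

1277/113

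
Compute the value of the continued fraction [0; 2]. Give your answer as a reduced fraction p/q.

Starting at the tail and folding back:
Start with 2.
0 + 1/(2/1) = 0 + 1/2 = 1/2

1/2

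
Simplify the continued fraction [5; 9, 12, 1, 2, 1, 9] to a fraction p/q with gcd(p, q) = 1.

23057/4512

Collapse the nested fraction from the inside out:
Start with 9.
1 + 1/(9/1) = 1 + 1/9 = 10/9
2 + 1/(10/9) = 2 + 9/10 = 29/10
1 + 1/(29/10) = 1 + 10/29 = 39/29
12 + 1/(39/29) = 12 + 29/39 = 497/39
9 + 1/(497/39) = 9 + 39/497 = 4512/497
5 + 1/(4512/497) = 5 + 497/4512 = 23057/4512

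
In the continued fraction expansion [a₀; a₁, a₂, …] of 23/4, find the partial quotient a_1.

Repeatedly divide and take the remainder:
⌊23/4⌋ = 5, remainder 3
⌊4/3⌋ = 1, remainder 1

1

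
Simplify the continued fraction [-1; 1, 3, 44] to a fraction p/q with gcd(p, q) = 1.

-44/177

Start with 44.
3 + 1/(44/1) = 3 + 1/44 = 133/44
1 + 1/(133/44) = 1 + 44/133 = 177/133
-1 + 1/(177/133) = -1 + 133/177 = -44/177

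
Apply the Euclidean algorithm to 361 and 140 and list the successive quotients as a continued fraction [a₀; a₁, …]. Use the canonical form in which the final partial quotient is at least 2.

⌊361/140⌋ = 2, remainder 81
⌊140/81⌋ = 1, remainder 59
⌊81/59⌋ = 1, remainder 22
⌊59/22⌋ = 2, remainder 15
⌊22/15⌋ = 1, remainder 7
⌊15/7⌋ = 2, remainder 1
⌊7/1⌋ = 7, remainder 0

[2; 1, 1, 2, 1, 2, 7]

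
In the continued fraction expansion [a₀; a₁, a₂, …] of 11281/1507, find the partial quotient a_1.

11281 ÷ 1507 → quotient 7, remainder 732
1507 ÷ 732 → quotient 2, remainder 43

2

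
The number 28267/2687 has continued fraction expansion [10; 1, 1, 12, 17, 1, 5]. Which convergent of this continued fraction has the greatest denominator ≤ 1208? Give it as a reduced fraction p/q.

a_0 = 10: 10/1  (≤ bound)
a_1 = 1: 11/1  (≤ bound)
a_2 = 1: 21/2  (≤ bound)
a_3 = 12: 263/25  (≤ bound)
a_4 = 17: 4492/427  (≤ bound)
a_5 = 1: 4755/452  (≤ bound)
a_6 = 5: 28267/2687  (> 1208, stop)

4755/452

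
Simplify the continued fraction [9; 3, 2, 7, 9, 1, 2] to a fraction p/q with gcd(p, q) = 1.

14202/1529

a_0 = 9: 9/1
a_1 = 3: 28/3
a_2 = 2: 65/7
a_3 = 7: 483/52
a_4 = 9: 4412/475
a_5 = 1: 4895/527
a_6 = 2: 14202/1529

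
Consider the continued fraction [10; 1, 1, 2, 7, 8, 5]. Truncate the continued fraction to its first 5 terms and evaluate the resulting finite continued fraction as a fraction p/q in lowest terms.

392/37

a_0 = 10: 10/1
a_1 = 1: 11/1
a_2 = 1: 21/2
a_3 = 2: 53/5
a_4 = 7: 392/37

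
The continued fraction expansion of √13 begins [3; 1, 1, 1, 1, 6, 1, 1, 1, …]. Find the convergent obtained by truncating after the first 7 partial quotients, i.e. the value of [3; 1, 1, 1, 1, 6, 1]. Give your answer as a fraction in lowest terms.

Work from the innermost term outward:
Start with 1.
6 + 1/(1/1) = 6 + 1/1 = 7/1
1 + 1/(7/1) = 1 + 1/7 = 8/7
1 + 1/(8/7) = 1 + 7/8 = 15/8
1 + 1/(15/8) = 1 + 8/15 = 23/15
1 + 1/(23/15) = 1 + 15/23 = 38/23
3 + 1/(38/23) = 3 + 23/38 = 137/38

137/38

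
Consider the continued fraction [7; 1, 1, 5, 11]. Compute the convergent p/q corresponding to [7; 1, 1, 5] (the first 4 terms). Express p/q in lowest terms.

83/11

Start with 5.
1 + 1/(5/1) = 1 + 1/5 = 6/5
1 + 1/(6/5) = 1 + 5/6 = 11/6
7 + 1/(11/6) = 7 + 6/11 = 83/11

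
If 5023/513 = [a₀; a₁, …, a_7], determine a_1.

1

5023 = 9·513 + 406, so a_0 = 9
513 = 1·406 + 107, so a_1 = 1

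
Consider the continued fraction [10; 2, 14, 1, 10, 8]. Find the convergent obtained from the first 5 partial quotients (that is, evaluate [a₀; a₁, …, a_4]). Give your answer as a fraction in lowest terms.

3554/339

Start with 10.
1 + 1/(10/1) = 1 + 1/10 = 11/10
14 + 1/(11/10) = 14 + 10/11 = 164/11
2 + 1/(164/11) = 2 + 11/164 = 339/164
10 + 1/(339/164) = 10 + 164/339 = 3554/339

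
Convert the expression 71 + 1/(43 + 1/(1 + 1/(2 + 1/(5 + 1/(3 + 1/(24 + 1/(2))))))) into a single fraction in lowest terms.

Work from the innermost term outward:
Start with 2.
24 + 1/(2/1) = 24 + 1/2 = 49/2
3 + 1/(49/2) = 3 + 2/49 = 149/49
5 + 1/(149/49) = 5 + 49/149 = 794/149
2 + 1/(794/149) = 2 + 149/794 = 1737/794
1 + 1/(1737/794) = 1 + 794/1737 = 2531/1737
43 + 1/(2531/1737) = 43 + 1737/2531 = 110570/2531
71 + 1/(110570/2531) = 71 + 2531/110570 = 7853001/110570

7853001/110570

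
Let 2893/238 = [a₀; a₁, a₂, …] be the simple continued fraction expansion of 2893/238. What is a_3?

3

2893 ÷ 238 → quotient 12, remainder 37
238 ÷ 37 → quotient 6, remainder 16
37 ÷ 16 → quotient 2, remainder 5
16 ÷ 5 → quotient 3, remainder 1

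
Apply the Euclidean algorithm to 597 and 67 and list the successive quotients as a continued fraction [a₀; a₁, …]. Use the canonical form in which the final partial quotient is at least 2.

⌊597/67⌋ = 8, remainder 61
⌊67/61⌋ = 1, remainder 6
⌊61/6⌋ = 10, remainder 1
⌊6/1⌋ = 6, remainder 0

[8; 1, 10, 6]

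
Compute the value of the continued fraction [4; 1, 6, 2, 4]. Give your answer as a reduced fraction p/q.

326/67

Use the convergent recurrence hₖ = aₖ·hₖ₋₁ + hₖ₋₂ (and likewise for the denominators kₖ):
a_0 = 4: 4/1
a_1 = 1: 5/1
a_2 = 6: 34/7
a_3 = 2: 73/15
a_4 = 4: 326/67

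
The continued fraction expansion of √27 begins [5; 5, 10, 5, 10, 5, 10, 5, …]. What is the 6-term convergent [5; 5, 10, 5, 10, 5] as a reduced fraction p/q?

a_0 = 5: 5/1
a_1 = 5: 26/5
a_2 = 10: 265/51
a_3 = 5: 1351/260
a_4 = 10: 13775/2651
a_5 = 5: 70226/13515

70226/13515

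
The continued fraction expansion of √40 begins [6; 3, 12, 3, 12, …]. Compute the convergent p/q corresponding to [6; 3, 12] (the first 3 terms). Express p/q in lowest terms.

234/37

Compute successive convergents:
a_0 = 6: 6/1
a_1 = 3: 19/3
a_2 = 12: 234/37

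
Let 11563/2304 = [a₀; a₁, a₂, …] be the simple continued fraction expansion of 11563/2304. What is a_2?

1

11563 ÷ 2304 → quotient 5, remainder 43
2304 ÷ 43 → quotient 53, remainder 25
43 ÷ 25 → quotient 1, remainder 18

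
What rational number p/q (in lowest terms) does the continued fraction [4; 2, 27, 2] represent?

Start with 2.
27 + 1/(2/1) = 27 + 1/2 = 55/2
2 + 1/(55/2) = 2 + 2/55 = 112/55
4 + 1/(112/55) = 4 + 55/112 = 503/112

503/112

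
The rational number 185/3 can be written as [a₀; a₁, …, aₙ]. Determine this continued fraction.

185 ÷ 3 → quotient 61, remainder 2
3 ÷ 2 → quotient 1, remainder 1
2 ÷ 1 → quotient 2, remainder 0

[61; 1, 2]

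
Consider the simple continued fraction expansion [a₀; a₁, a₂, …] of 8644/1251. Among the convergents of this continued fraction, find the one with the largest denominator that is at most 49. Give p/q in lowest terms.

List convergents until the denominator exceeds the bound:
a_0 = 6: 6/1  (≤ bound)
a_1 = 1: 7/1  (≤ bound)
a_2 = 10: 76/11  (≤ bound)
a_3 = 14: 1071/155  (> 49, stop)

76/11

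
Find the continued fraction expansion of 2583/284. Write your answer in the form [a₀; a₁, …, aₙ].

Repeatedly divide and take the remainder:
⌊2583/284⌋ = 9, remainder 27
⌊284/27⌋ = 10, remainder 14
⌊27/14⌋ = 1, remainder 13
⌊14/13⌋ = 1, remainder 1
⌊13/1⌋ = 13, remainder 0

[9; 10, 1, 1, 13]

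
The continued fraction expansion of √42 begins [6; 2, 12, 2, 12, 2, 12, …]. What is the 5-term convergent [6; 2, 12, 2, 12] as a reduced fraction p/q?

Compute successive convergents:
a_0 = 6: 6/1
a_1 = 2: 13/2
a_2 = 12: 162/25
a_3 = 2: 337/52
a_4 = 12: 4206/649

4206/649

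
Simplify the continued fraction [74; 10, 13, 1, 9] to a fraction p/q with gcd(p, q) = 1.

103739/1400

a_0 = 74: 74/1
a_1 = 10: 741/10
a_2 = 13: 9707/131
a_3 = 1: 10448/141
a_4 = 9: 103739/1400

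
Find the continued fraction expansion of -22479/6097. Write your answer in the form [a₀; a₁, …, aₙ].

-22479 ÷ 6097 → quotient -4, remainder 1909
6097 ÷ 1909 → quotient 3, remainder 370
1909 ÷ 370 → quotient 5, remainder 59
370 ÷ 59 → quotient 6, remainder 16
59 ÷ 16 → quotient 3, remainder 11
16 ÷ 11 → quotient 1, remainder 5
11 ÷ 5 → quotient 2, remainder 1
5 ÷ 1 → quotient 5, remainder 0

[-4; 3, 5, 6, 3, 1, 2, 5]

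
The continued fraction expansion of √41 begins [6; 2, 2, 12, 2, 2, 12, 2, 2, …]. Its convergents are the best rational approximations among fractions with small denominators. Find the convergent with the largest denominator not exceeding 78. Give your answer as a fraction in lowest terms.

a_0 = 6: 6/1  (≤ bound)
a_1 = 2: 13/2  (≤ bound)
a_2 = 2: 32/5  (≤ bound)
a_3 = 12: 397/62  (≤ bound)
a_4 = 2: 826/129  (> 78, stop)

397/62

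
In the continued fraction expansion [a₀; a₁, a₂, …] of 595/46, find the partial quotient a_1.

Apply division with remainder until the remainder is 0:
⌊595/46⌋ = 12, remainder 43
⌊46/43⌋ = 1, remainder 3

1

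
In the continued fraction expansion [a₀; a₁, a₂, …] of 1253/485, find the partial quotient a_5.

40

1253 ÷ 485 → quotient 2, remainder 283
485 ÷ 283 → quotient 1, remainder 202
283 ÷ 202 → quotient 1, remainder 81
202 ÷ 81 → quotient 2, remainder 40
81 ÷ 40 → quotient 2, remainder 1
40 ÷ 1 → quotient 40, remainder 0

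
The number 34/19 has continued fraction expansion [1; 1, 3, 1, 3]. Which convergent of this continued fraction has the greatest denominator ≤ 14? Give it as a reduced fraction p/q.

a_0 = 1: 1/1  (≤ bound)
a_1 = 1: 2/1  (≤ bound)
a_2 = 3: 7/4  (≤ bound)
a_3 = 1: 9/5  (≤ bound)
a_4 = 3: 34/19  (> 14, stop)

9/5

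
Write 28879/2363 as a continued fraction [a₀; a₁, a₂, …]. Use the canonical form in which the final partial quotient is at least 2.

[12; 4, 1, 1, 13, 3, 1, 4]

28879 = 12·2363 + 523, so a_0 = 12
2363 = 4·523 + 271, so a_1 = 4
523 = 1·271 + 252, so a_2 = 1
271 = 1·252 + 19, so a_3 = 1
252 = 13·19 + 5, so a_4 = 13
19 = 3·5 + 4, so a_5 = 3
5 = 1·4 + 1, so a_6 = 1
4 = 4·1 + 0, so a_7 = 4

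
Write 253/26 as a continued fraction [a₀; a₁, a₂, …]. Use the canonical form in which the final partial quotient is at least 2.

Run the Euclidean algorithm, recording each quotient:
⌊253/26⌋ = 9, remainder 19
⌊26/19⌋ = 1, remainder 7
⌊19/7⌋ = 2, remainder 5
⌊7/5⌋ = 1, remainder 2
⌊5/2⌋ = 2, remainder 1
⌊2/1⌋ = 2, remainder 0

[9; 1, 2, 1, 2, 2]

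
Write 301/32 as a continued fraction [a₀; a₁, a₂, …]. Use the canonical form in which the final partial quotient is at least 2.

Run the Euclidean algorithm, recording each quotient:
⌊301/32⌋ = 9, remainder 13
⌊32/13⌋ = 2, remainder 6
⌊13/6⌋ = 2, remainder 1
⌊6/1⌋ = 6, remainder 0

[9; 2, 2, 6]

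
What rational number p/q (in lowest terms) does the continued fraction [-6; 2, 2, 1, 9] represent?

Start with 9.
1 + 1/(9/1) = 1 + 1/9 = 10/9
2 + 1/(10/9) = 2 + 9/10 = 29/10
2 + 1/(29/10) = 2 + 10/29 = 68/29
-6 + 1/(68/29) = -6 + 29/68 = -379/68

-379/68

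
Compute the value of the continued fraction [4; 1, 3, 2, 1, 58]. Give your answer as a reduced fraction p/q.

3639/763

Build up convergents one term at a time:
a_0 = 4: 4/1
a_1 = 1: 5/1
a_2 = 3: 19/4
a_3 = 2: 43/9
a_4 = 1: 62/13
a_5 = 58: 3639/763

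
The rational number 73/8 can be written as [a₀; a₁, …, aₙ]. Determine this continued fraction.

[9; 8]

Repeatedly divide and take the remainder:
⌊73/8⌋ = 9, remainder 1
⌊8/1⌋ = 8, remainder 0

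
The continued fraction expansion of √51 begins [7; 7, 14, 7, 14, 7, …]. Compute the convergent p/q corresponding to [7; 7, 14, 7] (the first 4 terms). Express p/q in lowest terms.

4999/700

a_0 = 7: 7/1
a_1 = 7: 50/7
a_2 = 14: 707/99
a_3 = 7: 4999/700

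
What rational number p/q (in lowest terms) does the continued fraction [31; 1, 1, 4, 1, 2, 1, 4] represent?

6278/199

Collapse the nested fraction from the inside out:
Start with 4.
1 + 1/(4/1) = 1 + 1/4 = 5/4
2 + 1/(5/4) = 2 + 4/5 = 14/5
1 + 1/(14/5) = 1 + 5/14 = 19/14
4 + 1/(19/14) = 4 + 14/19 = 90/19
1 + 1/(90/19) = 1 + 19/90 = 109/90
1 + 1/(109/90) = 1 + 90/109 = 199/109
31 + 1/(199/109) = 31 + 109/199 = 6278/199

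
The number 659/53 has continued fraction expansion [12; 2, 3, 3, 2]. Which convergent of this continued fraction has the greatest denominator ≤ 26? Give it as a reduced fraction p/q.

286/23

List convergents until the denominator exceeds the bound:
a_0 = 12: 12/1  (≤ bound)
a_1 = 2: 25/2  (≤ bound)
a_2 = 3: 87/7  (≤ bound)
a_3 = 3: 286/23  (≤ bound)
a_4 = 2: 659/53  (> 26, stop)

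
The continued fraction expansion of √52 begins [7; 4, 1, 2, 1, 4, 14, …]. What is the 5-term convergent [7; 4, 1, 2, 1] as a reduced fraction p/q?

a_0 = 7: 7/1
a_1 = 4: 29/4
a_2 = 1: 36/5
a_3 = 2: 101/14
a_4 = 1: 137/19

137/19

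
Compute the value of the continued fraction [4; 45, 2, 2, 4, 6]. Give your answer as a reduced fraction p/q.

Work from the innermost term outward:
Start with 6.
4 + 1/(6/1) = 4 + 1/6 = 25/6
2 + 1/(25/6) = 2 + 6/25 = 56/25
2 + 1/(56/25) = 2 + 25/56 = 137/56
45 + 1/(137/56) = 45 + 56/137 = 6221/137
4 + 1/(6221/137) = 4 + 137/6221 = 25021/6221

25021/6221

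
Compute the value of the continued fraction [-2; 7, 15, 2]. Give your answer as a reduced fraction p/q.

Build up convergents one term at a time:
a_0 = -2: -2/1
a_1 = 7: -13/7
a_2 = 15: -197/106
a_3 = 2: -407/219

-407/219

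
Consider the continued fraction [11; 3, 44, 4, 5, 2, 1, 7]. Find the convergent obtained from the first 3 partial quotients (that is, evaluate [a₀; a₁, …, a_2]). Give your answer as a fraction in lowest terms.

Start with 44.
3 + 1/(44/1) = 3 + 1/44 = 133/44
11 + 1/(133/44) = 11 + 44/133 = 1507/133

1507/133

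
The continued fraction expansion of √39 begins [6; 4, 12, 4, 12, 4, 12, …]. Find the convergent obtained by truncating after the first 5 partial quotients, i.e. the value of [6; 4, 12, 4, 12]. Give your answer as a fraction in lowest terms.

15294/2449

a_0 = 6: 6/1
a_1 = 4: 25/4
a_2 = 12: 306/49
a_3 = 4: 1249/200
a_4 = 12: 15294/2449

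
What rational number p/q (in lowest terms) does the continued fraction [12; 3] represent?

37/3

a_0 = 12: 12/1
a_1 = 3: 37/3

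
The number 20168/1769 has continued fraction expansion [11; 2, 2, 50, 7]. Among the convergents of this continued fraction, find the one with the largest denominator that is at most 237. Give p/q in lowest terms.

57/5

List convergents until the denominator exceeds the bound:
a_0 = 11: 11/1  (≤ bound)
a_1 = 2: 23/2  (≤ bound)
a_2 = 2: 57/5  (≤ bound)
a_3 = 50: 2873/252  (> 237, stop)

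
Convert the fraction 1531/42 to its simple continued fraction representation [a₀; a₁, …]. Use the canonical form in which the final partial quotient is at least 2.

1531 ÷ 42 → quotient 36, remainder 19
42 ÷ 19 → quotient 2, remainder 4
19 ÷ 4 → quotient 4, remainder 3
4 ÷ 3 → quotient 1, remainder 1
3 ÷ 1 → quotient 3, remainder 0

[36; 2, 4, 1, 3]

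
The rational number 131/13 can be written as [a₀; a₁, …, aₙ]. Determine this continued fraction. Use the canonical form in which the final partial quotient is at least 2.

[10; 13]

Apply division with remainder until the remainder is 0:
131 ÷ 13 → quotient 10, remainder 1
13 ÷ 1 → quotient 13, remainder 0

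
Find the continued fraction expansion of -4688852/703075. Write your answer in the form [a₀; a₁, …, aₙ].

⌊-4688852/703075⌋ = -7, remainder 232673
⌊703075/232673⌋ = 3, remainder 5056
⌊232673/5056⌋ = 46, remainder 97
⌊5056/97⌋ = 52, remainder 12
⌊97/12⌋ = 8, remainder 1
⌊12/1⌋ = 12, remainder 0

[-7; 3, 46, 52, 8, 12]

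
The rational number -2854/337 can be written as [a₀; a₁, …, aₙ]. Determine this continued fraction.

[-9; 1, 1, 7, 1, 1, 10]

-2854 ÷ 337 → quotient -9, remainder 179
337 ÷ 179 → quotient 1, remainder 158
179 ÷ 158 → quotient 1, remainder 21
158 ÷ 21 → quotient 7, remainder 11
21 ÷ 11 → quotient 1, remainder 10
11 ÷ 10 → quotient 1, remainder 1
10 ÷ 1 → quotient 10, remainder 0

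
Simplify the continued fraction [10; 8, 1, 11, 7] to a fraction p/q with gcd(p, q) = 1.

7665/758

Start with 7.
11 + 1/(7/1) = 11 + 1/7 = 78/7
1 + 1/(78/7) = 1 + 7/78 = 85/78
8 + 1/(85/78) = 8 + 78/85 = 758/85
10 + 1/(758/85) = 10 + 85/758 = 7665/758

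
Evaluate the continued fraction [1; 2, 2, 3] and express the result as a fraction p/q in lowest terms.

24/17

Compute successive convergents:
a_0 = 1: 1/1
a_1 = 2: 3/2
a_2 = 2: 7/5
a_3 = 3: 24/17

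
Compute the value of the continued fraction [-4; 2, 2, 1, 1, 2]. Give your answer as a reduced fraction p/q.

a_0 = -4: -4/1
a_1 = 2: -7/2
a_2 = 2: -18/5
a_3 = 1: -25/7
a_4 = 1: -43/12
a_5 = 2: -111/31

-111/31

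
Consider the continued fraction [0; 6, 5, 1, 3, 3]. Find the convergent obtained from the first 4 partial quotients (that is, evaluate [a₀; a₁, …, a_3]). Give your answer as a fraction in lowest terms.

Starting at the tail and folding back:
Start with 1.
5 + 1/(1/1) = 5 + 1/1 = 6/1
6 + 1/(6/1) = 6 + 1/6 = 37/6
0 + 1/(37/6) = 0 + 6/37 = 6/37

6/37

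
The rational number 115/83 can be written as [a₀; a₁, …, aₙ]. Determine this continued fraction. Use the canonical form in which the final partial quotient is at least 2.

⌊115/83⌋ = 1, remainder 32
⌊83/32⌋ = 2, remainder 19
⌊32/19⌋ = 1, remainder 13
⌊19/13⌋ = 1, remainder 6
⌊13/6⌋ = 2, remainder 1
⌊6/1⌋ = 6, remainder 0

[1; 2, 1, 1, 2, 6]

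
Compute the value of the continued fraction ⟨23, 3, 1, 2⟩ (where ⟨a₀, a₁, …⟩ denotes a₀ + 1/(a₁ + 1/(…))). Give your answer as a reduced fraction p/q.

Work from the innermost term outward:
Start with 2.
1 + 1/(2/1) = 1 + 1/2 = 3/2
3 + 1/(3/2) = 3 + 2/3 = 11/3
23 + 1/(11/3) = 23 + 3/11 = 256/11

256/11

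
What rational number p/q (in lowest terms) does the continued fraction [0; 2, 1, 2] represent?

3/8

Start with 2.
1 + 1/(2/1) = 1 + 1/2 = 3/2
2 + 1/(3/2) = 2 + 2/3 = 8/3
0 + 1/(8/3) = 0 + 3/8 = 3/8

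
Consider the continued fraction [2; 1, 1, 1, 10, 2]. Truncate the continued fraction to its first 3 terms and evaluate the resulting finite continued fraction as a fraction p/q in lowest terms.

Work from the innermost term outward:
Start with 1.
1 + 1/(1/1) = 1 + 1/1 = 2/1
2 + 1/(2/1) = 2 + 1/2 = 5/2

5/2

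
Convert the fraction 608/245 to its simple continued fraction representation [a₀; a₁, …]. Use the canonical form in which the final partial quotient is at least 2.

[2; 2, 13, 9]

608 ÷ 245 → quotient 2, remainder 118
245 ÷ 118 → quotient 2, remainder 9
118 ÷ 9 → quotient 13, remainder 1
9 ÷ 1 → quotient 9, remainder 0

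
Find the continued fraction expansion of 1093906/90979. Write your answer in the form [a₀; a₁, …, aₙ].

1093906 ÷ 90979 → quotient 12, remainder 2158
90979 ÷ 2158 → quotient 42, remainder 343
2158 ÷ 343 → quotient 6, remainder 100
343 ÷ 100 → quotient 3, remainder 43
100 ÷ 43 → quotient 2, remainder 14
43 ÷ 14 → quotient 3, remainder 1
14 ÷ 1 → quotient 14, remainder 0

[12; 42, 6, 3, 2, 3, 14]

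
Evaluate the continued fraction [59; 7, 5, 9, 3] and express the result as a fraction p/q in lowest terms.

60854/1029

Start with 3.
9 + 1/(3/1) = 9 + 1/3 = 28/3
5 + 1/(28/3) = 5 + 3/28 = 143/28
7 + 1/(143/28) = 7 + 28/143 = 1029/143
59 + 1/(1029/143) = 59 + 143/1029 = 60854/1029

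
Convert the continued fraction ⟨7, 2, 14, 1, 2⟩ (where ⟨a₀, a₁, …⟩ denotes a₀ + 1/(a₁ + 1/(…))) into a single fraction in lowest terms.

Use the convergent recurrence hₖ = aₖ·hₖ₋₁ + hₖ₋₂ (and likewise for the denominators kₖ):
a_0 = 7: 7/1
a_1 = 2: 15/2
a_2 = 14: 217/29
a_3 = 1: 232/31
a_4 = 2: 681/91

681/91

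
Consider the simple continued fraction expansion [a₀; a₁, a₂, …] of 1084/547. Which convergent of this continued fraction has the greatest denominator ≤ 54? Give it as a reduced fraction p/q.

a_0 = 1: 1/1  (≤ bound)
a_1 = 1: 2/1  (≤ bound)
a_2 = 53: 107/54  (≤ bound)
a_3 = 1: 109/55  (> 54, stop)

107/54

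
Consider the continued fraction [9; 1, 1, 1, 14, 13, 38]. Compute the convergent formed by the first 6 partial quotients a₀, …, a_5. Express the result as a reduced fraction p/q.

Start with 13.
14 + 1/(13/1) = 14 + 1/13 = 183/13
1 + 1/(183/13) = 1 + 13/183 = 196/183
1 + 1/(196/183) = 1 + 183/196 = 379/196
1 + 1/(379/196) = 1 + 196/379 = 575/379
9 + 1/(575/379) = 9 + 379/575 = 5554/575

5554/575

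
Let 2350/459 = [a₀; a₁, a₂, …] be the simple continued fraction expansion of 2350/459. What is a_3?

1

Run the Euclidean algorithm, recording each quotient:
2350 ÷ 459 → quotient 5, remainder 55
459 ÷ 55 → quotient 8, remainder 19
55 ÷ 19 → quotient 2, remainder 17
19 ÷ 17 → quotient 1, remainder 2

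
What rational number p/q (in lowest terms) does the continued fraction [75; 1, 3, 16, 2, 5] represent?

Compute successive convergents:
a_0 = 75: 75/1
a_1 = 1: 76/1
a_2 = 3: 303/4
a_3 = 16: 4924/65
a_4 = 2: 10151/134
a_5 = 5: 55679/735

55679/735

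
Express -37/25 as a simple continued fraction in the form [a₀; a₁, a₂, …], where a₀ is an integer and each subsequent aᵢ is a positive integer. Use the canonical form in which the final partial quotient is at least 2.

⌊-37/25⌋ = -2, remainder 13
⌊25/13⌋ = 1, remainder 12
⌊13/12⌋ = 1, remainder 1
⌊12/1⌋ = 12, remainder 0

[-2; 1, 1, 12]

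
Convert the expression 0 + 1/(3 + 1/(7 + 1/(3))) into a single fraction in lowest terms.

22/69

Use the convergent recurrence hₖ = aₖ·hₖ₋₁ + hₖ₋₂ (and likewise for the denominators kₖ):
a_0 = 0: 0/1
a_1 = 3: 1/3
a_2 = 7: 7/22
a_3 = 3: 22/69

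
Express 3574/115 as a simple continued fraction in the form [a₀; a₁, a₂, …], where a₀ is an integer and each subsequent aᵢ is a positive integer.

3574 = 31·115 + 9, so a_0 = 31
115 = 12·9 + 7, so a_1 = 12
9 = 1·7 + 2, so a_2 = 1
7 = 3·2 + 1, so a_3 = 3
2 = 2·1 + 0, so a_4 = 2

[31; 12, 1, 3, 2]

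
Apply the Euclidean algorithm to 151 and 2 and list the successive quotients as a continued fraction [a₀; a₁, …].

[75; 2]

⌊151/2⌋ = 75, remainder 1
⌊2/1⌋ = 2, remainder 0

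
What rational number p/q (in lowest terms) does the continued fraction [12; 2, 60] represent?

1512/121

Start with 60.
2 + 1/(60/1) = 2 + 1/60 = 121/60
12 + 1/(121/60) = 12 + 60/121 = 1512/121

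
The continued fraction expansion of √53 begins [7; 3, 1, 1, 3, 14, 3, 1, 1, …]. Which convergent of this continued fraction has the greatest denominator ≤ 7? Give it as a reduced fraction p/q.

51/7

List convergents until the denominator exceeds the bound:
a_0 = 7: 7/1  (≤ bound)
a_1 = 3: 22/3  (≤ bound)
a_2 = 1: 29/4  (≤ bound)
a_3 = 1: 51/7  (≤ bound)
a_4 = 3: 182/25  (> 7, stop)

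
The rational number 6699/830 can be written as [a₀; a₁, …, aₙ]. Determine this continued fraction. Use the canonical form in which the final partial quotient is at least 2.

[8; 14, 14, 1, 3]

Run the Euclidean algorithm, recording each quotient:
6699 = 8·830 + 59, so a_0 = 8
830 = 14·59 + 4, so a_1 = 14
59 = 14·4 + 3, so a_2 = 14
4 = 1·3 + 1, so a_3 = 1
3 = 3·1 + 0, so a_4 = 3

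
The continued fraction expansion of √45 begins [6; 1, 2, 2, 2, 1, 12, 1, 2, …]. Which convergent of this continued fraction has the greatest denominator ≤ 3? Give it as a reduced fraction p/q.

a_0 = 6: 6/1  (≤ bound)
a_1 = 1: 7/1  (≤ bound)
a_2 = 2: 20/3  (≤ bound)
a_3 = 2: 47/7  (> 3, stop)

20/3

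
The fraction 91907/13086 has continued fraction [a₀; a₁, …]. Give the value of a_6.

14

Apply division with remainder until the remainder is 0:
⌊91907/13086⌋ = 7, remainder 305
⌊13086/305⌋ = 42, remainder 276
⌊305/276⌋ = 1, remainder 29
⌊276/29⌋ = 9, remainder 15
⌊29/15⌋ = 1, remainder 14
⌊15/14⌋ = 1, remainder 1
⌊14/1⌋ = 14, remainder 0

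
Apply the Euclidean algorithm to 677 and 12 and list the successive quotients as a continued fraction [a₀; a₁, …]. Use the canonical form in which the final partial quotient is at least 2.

677 = 56·12 + 5, so a_0 = 56
12 = 2·5 + 2, so a_1 = 2
5 = 2·2 + 1, so a_2 = 2
2 = 2·1 + 0, so a_3 = 2

[56; 2, 2, 2]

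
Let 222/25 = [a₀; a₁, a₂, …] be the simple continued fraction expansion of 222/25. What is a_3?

3

⌊222/25⌋ = 8, remainder 22
⌊25/22⌋ = 1, remainder 3
⌊22/3⌋ = 7, remainder 1
⌊3/1⌋ = 3, remainder 0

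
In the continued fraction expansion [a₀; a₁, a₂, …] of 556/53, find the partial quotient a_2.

Repeatedly divide and take the remainder:
556 = 10·53 + 26, so a_0 = 10
53 = 2·26 + 1, so a_1 = 2
26 = 26·1 + 0, so a_2 = 26

26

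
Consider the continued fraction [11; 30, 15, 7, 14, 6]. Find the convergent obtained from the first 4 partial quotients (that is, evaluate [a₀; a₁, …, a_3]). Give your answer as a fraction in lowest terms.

35163/3187

Collapse the nested fraction from the inside out:
Start with 7.
15 + 1/(7/1) = 15 + 1/7 = 106/7
30 + 1/(106/7) = 30 + 7/106 = 3187/106
11 + 1/(3187/106) = 11 + 106/3187 = 35163/3187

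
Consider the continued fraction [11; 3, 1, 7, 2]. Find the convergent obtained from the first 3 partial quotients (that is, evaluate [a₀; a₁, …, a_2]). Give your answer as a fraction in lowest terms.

Start with 1.
3 + 1/(1/1) = 3 + 1/1 = 4/1
11 + 1/(4/1) = 11 + 1/4 = 45/4

45/4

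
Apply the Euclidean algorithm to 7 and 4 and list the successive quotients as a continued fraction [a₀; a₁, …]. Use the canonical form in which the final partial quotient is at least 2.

[1; 1, 3]

Repeatedly divide and take the remainder:
7 = 1·4 + 3, so a_0 = 1
4 = 1·3 + 1, so a_1 = 1
3 = 3·1 + 0, so a_2 = 3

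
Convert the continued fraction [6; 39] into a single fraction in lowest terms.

235/39

a_0 = 6: 6/1
a_1 = 39: 235/39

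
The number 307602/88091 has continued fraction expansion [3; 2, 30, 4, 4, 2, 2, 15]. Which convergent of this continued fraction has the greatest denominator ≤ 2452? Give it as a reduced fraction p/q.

a_0 = 3: 3/1  (≤ bound)
a_1 = 2: 7/2  (≤ bound)
a_2 = 30: 213/61  (≤ bound)
a_3 = 4: 859/246  (≤ bound)
a_4 = 4: 3649/1045  (≤ bound)
a_5 = 2: 8157/2336  (≤ bound)
a_6 = 2: 19963/5717  (> 2452, stop)

8157/2336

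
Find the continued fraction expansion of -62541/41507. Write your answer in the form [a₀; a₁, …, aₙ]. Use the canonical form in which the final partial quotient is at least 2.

[-2; 2, 36, 2, 39, 1, 1, 3]

⌊-62541/41507⌋ = -2, remainder 20473
⌊41507/20473⌋ = 2, remainder 561
⌊20473/561⌋ = 36, remainder 277
⌊561/277⌋ = 2, remainder 7
⌊277/7⌋ = 39, remainder 4
⌊7/4⌋ = 1, remainder 3
⌊4/3⌋ = 1, remainder 1
⌊3/1⌋ = 3, remainder 0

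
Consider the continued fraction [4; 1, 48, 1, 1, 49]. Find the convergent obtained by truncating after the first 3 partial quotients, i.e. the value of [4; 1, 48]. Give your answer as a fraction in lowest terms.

244/49

a_0 = 4: 4/1
a_1 = 1: 5/1
a_2 = 48: 244/49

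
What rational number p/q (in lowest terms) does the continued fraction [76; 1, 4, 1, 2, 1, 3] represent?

6607/86

Start with 3.
1 + 1/(3/1) = 1 + 1/3 = 4/3
2 + 1/(4/3) = 2 + 3/4 = 11/4
1 + 1/(11/4) = 1 + 4/11 = 15/11
4 + 1/(15/11) = 4 + 11/15 = 71/15
1 + 1/(71/15) = 1 + 15/71 = 86/71
76 + 1/(86/71) = 76 + 71/86 = 6607/86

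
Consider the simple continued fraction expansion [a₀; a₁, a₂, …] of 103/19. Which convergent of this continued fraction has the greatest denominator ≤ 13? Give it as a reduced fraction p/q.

38/7

List convergents until the denominator exceeds the bound:
a_0 = 5: 5/1  (≤ bound)
a_1 = 2: 11/2  (≤ bound)
a_2 = 2: 27/5  (≤ bound)
a_3 = 1: 38/7  (≤ bound)
a_4 = 2: 103/19  (> 13, stop)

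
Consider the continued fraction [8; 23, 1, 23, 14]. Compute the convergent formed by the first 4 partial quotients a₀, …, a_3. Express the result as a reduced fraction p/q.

a_0 = 8: 8/1
a_1 = 23: 185/23
a_2 = 1: 193/24
a_3 = 23: 4624/575

4624/575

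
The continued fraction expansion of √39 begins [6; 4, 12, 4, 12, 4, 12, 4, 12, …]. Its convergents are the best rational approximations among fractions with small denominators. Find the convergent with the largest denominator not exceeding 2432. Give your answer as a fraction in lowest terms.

List convergents until the denominator exceeds the bound:
a_0 = 6: 6/1  (≤ bound)
a_1 = 4: 25/4  (≤ bound)
a_2 = 12: 306/49  (≤ bound)
a_3 = 4: 1249/200  (≤ bound)
a_4 = 12: 15294/2449  (> 2432, stop)

1249/200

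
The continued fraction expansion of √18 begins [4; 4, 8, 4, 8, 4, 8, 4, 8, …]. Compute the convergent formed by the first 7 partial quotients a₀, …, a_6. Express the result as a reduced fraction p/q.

a_0 = 4: 4/1
a_1 = 4: 17/4
a_2 = 8: 140/33
a_3 = 4: 577/136
a_4 = 8: 4756/1121
a_5 = 4: 19601/4620
a_6 = 8: 161564/38081

161564/38081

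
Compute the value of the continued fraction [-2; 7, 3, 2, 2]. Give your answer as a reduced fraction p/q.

Build up convergents one term at a time:
a_0 = -2: -2/1
a_1 = 7: -13/7
a_2 = 3: -41/22
a_3 = 2: -95/51
a_4 = 2: -231/124

-231/124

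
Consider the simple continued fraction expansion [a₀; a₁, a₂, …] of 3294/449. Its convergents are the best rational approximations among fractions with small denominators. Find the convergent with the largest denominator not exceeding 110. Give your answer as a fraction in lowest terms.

807/110

a_0 = 7: 7/1  (≤ bound)
a_1 = 2: 15/2  (≤ bound)
a_2 = 1: 22/3  (≤ bound)
a_3 = 36: 807/110  (≤ bound)
a_4 = 1: 829/113  (> 110, stop)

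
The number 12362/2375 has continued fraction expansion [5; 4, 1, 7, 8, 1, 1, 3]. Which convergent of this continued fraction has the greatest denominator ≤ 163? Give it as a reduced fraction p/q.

List convergents until the denominator exceeds the bound:
a_0 = 5: 5/1  (≤ bound)
a_1 = 4: 21/4  (≤ bound)
a_2 = 1: 26/5  (≤ bound)
a_3 = 7: 203/39  (≤ bound)
a_4 = 8: 1650/317  (> 163, stop)

203/39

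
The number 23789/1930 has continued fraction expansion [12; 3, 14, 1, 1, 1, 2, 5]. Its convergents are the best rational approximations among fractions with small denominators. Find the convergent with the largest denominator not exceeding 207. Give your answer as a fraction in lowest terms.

1664/135

List convergents until the denominator exceeds the bound:
a_0 = 12: 12/1  (≤ bound)
a_1 = 3: 37/3  (≤ bound)
a_2 = 14: 530/43  (≤ bound)
a_3 = 1: 567/46  (≤ bound)
a_4 = 1: 1097/89  (≤ bound)
a_5 = 1: 1664/135  (≤ bound)
a_6 = 2: 4425/359  (> 207, stop)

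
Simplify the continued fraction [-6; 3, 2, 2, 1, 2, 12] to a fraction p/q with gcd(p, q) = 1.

-4589/804

Start with 12.
2 + 1/(12/1) = 2 + 1/12 = 25/12
1 + 1/(25/12) = 1 + 12/25 = 37/25
2 + 1/(37/25) = 2 + 25/37 = 99/37
2 + 1/(99/37) = 2 + 37/99 = 235/99
3 + 1/(235/99) = 3 + 99/235 = 804/235
-6 + 1/(804/235) = -6 + 235/804 = -4589/804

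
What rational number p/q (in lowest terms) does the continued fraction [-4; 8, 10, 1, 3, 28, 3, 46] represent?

-5360317/1382795

Starting at the tail and folding back:
Start with 46.
3 + 1/(46/1) = 3 + 1/46 = 139/46
28 + 1/(139/46) = 28 + 46/139 = 3938/139
3 + 1/(3938/139) = 3 + 139/3938 = 11953/3938
1 + 1/(11953/3938) = 1 + 3938/11953 = 15891/11953
10 + 1/(15891/11953) = 10 + 11953/15891 = 170863/15891
8 + 1/(170863/15891) = 8 + 15891/170863 = 1382795/170863
-4 + 1/(1382795/170863) = -4 + 170863/1382795 = -5360317/1382795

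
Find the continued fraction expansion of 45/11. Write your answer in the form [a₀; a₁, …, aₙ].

[4; 11]

45 = 4·11 + 1, so a_0 = 4
11 = 11·1 + 0, so a_1 = 11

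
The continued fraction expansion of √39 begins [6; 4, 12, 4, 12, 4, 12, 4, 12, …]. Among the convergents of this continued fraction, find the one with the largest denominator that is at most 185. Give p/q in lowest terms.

a_0 = 6: 6/1  (≤ bound)
a_1 = 4: 25/4  (≤ bound)
a_2 = 12: 306/49  (≤ bound)
a_3 = 4: 1249/200  (> 185, stop)

306/49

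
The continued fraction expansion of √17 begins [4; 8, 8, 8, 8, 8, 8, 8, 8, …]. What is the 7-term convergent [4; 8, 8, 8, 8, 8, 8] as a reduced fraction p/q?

a_0 = 4: 4/1
a_1 = 8: 33/8
a_2 = 8: 268/65
a_3 = 8: 2177/528
a_4 = 8: 17684/4289
a_5 = 8: 143649/34840
a_6 = 8: 1166876/283009

1166876/283009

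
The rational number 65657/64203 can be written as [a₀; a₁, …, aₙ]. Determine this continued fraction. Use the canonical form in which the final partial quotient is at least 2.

⌊65657/64203⌋ = 1, remainder 1454
⌊64203/1454⌋ = 44, remainder 227
⌊1454/227⌋ = 6, remainder 92
⌊227/92⌋ = 2, remainder 43
⌊92/43⌋ = 2, remainder 6
⌊43/6⌋ = 7, remainder 1
⌊6/1⌋ = 6, remainder 0

[1; 44, 6, 2, 2, 7, 6]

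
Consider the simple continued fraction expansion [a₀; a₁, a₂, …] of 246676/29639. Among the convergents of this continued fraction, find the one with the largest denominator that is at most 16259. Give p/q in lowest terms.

70851/8513

List convergents until the denominator exceeds the bound:
a_0 = 8: 8/1  (≤ bound)
a_1 = 3: 25/3  (≤ bound)
a_2 = 10: 258/31  (≤ bound)
a_3 = 10: 2605/313  (≤ bound)
a_4 = 13: 34123/4100  (≤ bound)
a_5 = 2: 70851/8513  (≤ bound)
a_6 = 3: 246676/29639  (> 16259, stop)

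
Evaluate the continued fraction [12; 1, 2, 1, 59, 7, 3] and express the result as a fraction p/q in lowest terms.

67187/5270

a_0 = 12: 12/1
a_1 = 1: 13/1
a_2 = 2: 38/3
a_3 = 1: 51/4
a_4 = 59: 3047/239
a_5 = 7: 21380/1677
a_6 = 3: 67187/5270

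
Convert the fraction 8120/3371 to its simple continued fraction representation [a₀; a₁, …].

Repeatedly divide and take the remainder:
8120 ÷ 3371 → quotient 2, remainder 1378
3371 ÷ 1378 → quotient 2, remainder 615
1378 ÷ 615 → quotient 2, remainder 148
615 ÷ 148 → quotient 4, remainder 23
148 ÷ 23 → quotient 6, remainder 10
23 ÷ 10 → quotient 2, remainder 3
10 ÷ 3 → quotient 3, remainder 1
3 ÷ 1 → quotient 3, remainder 0

[2; 2, 2, 4, 6, 2, 3, 3]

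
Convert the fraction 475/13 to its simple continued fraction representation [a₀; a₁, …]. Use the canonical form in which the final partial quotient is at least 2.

⌊475/13⌋ = 36, remainder 7
⌊13/7⌋ = 1, remainder 6
⌊7/6⌋ = 1, remainder 1
⌊6/1⌋ = 6, remainder 0

[36; 1, 1, 6]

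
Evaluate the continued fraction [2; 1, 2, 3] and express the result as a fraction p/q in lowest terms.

a_0 = 2: 2/1
a_1 = 1: 3/1
a_2 = 2: 8/3
a_3 = 3: 27/10

27/10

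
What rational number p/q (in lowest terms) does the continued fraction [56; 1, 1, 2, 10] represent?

2943/52

a_0 = 56: 56/1
a_1 = 1: 57/1
a_2 = 1: 113/2
a_3 = 2: 283/5
a_4 = 10: 2943/52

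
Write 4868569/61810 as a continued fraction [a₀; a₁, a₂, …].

[78; 1, 3, 3, 2, 51, 13, 3]

4868569 = 78·61810 + 47389, so a_0 = 78
61810 = 1·47389 + 14421, so a_1 = 1
47389 = 3·14421 + 4126, so a_2 = 3
14421 = 3·4126 + 2043, so a_3 = 3
4126 = 2·2043 + 40, so a_4 = 2
2043 = 51·40 + 3, so a_5 = 51
40 = 13·3 + 1, so a_6 = 13
3 = 3·1 + 0, so a_7 = 3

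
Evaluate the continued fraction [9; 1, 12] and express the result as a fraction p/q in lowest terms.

129/13

a_0 = 9: 9/1
a_1 = 1: 10/1
a_2 = 12: 129/13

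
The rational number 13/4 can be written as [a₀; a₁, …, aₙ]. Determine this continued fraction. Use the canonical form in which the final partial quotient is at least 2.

Run the Euclidean algorithm, recording each quotient:
⌊13/4⌋ = 3, remainder 1
⌊4/1⌋ = 4, remainder 0

[3; 4]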